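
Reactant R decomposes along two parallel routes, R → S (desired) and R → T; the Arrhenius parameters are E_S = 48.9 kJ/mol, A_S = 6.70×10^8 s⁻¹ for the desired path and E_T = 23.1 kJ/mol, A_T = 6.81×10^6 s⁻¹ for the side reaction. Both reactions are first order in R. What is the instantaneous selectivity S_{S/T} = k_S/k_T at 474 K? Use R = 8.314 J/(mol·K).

Since both paths have the same order in R, the concentration cancels and S_{S/T} = k_S/k_T = (A_S/A_T)·exp[(E_T−E_S)/(RT)].
(E_T−E_S)/(RT) = (23.1−48.9)×10³/(8.314×474) = -25800/3941 = -6.547.
k_S/k_T = (6.70×10^8/6.81×10^6)·exp(-6.547) = 98.38 × 0.001435 = 0.141.
Since E_S > E_T, raising the temperature improves selectivity toward S.

0.141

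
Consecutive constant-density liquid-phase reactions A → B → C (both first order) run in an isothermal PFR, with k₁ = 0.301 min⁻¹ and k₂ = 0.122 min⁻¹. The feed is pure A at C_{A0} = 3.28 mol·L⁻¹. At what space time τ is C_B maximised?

The intermediate peaks when r₁ = r₂, i.e. k₁e^(−k₁τ) = k₂e^(−k₂τ), giving τ_opt = ln(k₂/k₁)/(k₂−k₁).
= ln(0.122/0.301)/(0.122−0.301) = ln(0.4053)/-0.1790 = -0.9031/-0.1790 = 5.05 min.

5.05 min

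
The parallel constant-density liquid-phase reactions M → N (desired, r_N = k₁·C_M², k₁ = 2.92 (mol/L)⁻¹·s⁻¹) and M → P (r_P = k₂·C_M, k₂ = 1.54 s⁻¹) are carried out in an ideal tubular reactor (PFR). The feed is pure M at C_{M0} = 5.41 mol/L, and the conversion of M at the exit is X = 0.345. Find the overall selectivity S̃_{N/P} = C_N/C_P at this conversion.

C_M = C_{M0}(1−X) = 3.544 mol/L.
Along a PFR/batch, dC_P/dC_M = −r_P/(r_N+r_P) = −k₂/(k₂+k₁·C_M).
Integrating from C_{M0} to C_M: C_P = (1.54/2.92)·ln[(1.54+2.92·5.41)/(1.54+2.92·3.54)] = 0.5274·ln(17.34/11.89) = 0.1990 mol/L.
Then C_N = (C_{M0}−C_M) − C_P = 1.866 − 0.1990 = 1.667 mol/L.
S̃_{N/P} = C_N/C_P = 1.667/0.1990 = 8.38.

8.38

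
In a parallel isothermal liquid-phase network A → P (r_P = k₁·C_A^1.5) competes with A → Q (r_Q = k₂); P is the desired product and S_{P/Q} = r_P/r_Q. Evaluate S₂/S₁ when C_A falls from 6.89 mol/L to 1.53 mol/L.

0.105

S_{P/Q} = (k₁/k₂)·C_A^1.5, so S₂/S₁ = (C_{A,2}/C_{A,1})^1.5.
= (1.53/6.89)^1.5 = (0.2221)^1.5 = 0.105.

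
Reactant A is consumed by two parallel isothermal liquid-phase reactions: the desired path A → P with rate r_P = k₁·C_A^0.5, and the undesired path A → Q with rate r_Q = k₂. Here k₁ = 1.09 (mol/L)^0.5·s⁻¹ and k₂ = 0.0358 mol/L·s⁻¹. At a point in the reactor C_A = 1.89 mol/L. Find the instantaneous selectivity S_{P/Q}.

41.9

S_{P/Q} = r_P/r_Q = (k₁·C_A^0.5)/(k₂) = (k₁/k₂)·C_A^0.5.
= (1.09×1.890^0.5) / (0.0358) = 1.499/0.03580 = 41.9.
Since the desired path is higher order in A, keeping C_A high (PFR or concentrated feed) favours P.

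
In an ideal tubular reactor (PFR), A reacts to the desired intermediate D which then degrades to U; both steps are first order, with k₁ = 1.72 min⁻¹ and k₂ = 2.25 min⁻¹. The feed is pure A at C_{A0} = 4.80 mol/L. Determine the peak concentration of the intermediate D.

1.53 mol/L

Evaluating C_D at τ_opt = ln(k₂/k₁)/(k₂−k₁) gives C_{D,max}/C_{A0} = (k₁/k₂)^[k₂/(k₂−k₁)].
= (1.72/2.25)^(2.25/(2.25−1.72)) = (0.7644)^(4.245) = 0.3197.
C_{D,max} = 0.3197×4.80 = 1.53 mol/L.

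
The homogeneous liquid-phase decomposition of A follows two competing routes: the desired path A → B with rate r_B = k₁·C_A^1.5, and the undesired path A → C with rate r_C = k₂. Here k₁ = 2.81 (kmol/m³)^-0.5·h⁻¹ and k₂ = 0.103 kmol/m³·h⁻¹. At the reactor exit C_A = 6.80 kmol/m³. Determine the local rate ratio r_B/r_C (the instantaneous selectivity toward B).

S_{B/C} = r_B/r_C = (k₁·C_A^1.5)/(k₂) = (k₁/k₂)·C_A^1.5.
= (2.81×6.800^1.5) / (0.103) = 49.83/0.1030 = 484.
Since the desired path is higher order in A, keeping C_A high (PFR or concentrated feed) favours B.

484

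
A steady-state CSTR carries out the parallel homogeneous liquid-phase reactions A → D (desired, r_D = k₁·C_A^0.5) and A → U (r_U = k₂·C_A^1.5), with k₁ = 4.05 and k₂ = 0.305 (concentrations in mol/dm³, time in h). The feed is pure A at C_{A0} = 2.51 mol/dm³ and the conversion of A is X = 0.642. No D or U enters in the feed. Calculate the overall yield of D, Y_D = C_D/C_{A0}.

0.601

Exit C_A = C_{A0}(1−X) = 2.51×0.358 = 0.8986 mol/dm³.
In a CSTR the entire volume is at exit conditions, so r_D = 4.05×0.8986^0.5 = 3.839 and r_U = 0.305×0.8986^1.5 = 0.2598.
Fraction of consumed A going to D: r_D/(r_D+r_U) = 0.9366.
C_D = 0.9366·C_{A0}·X = 0.9366×2.51×0.642 = 1.51 mol/dm³; Y_D = C_D/C_{A0} = 0.601.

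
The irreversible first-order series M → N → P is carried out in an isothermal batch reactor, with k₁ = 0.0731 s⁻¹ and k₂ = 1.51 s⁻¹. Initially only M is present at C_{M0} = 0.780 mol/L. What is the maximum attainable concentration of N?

0.0324 mol/L

Evaluating C_N at t_opt = ln(k₂/k₁)/(k₂−k₁) gives C_{N,max}/C_{M0} = (k₁/k₂)^[k₂/(k₂−k₁)].
= (0.0731/1.51)^(1.51/(1.51−0.0731)) = (0.04841)^(1.051) = 0.04150.
C_{N,max} = 0.04150×0.780 = 0.0324 mol/L.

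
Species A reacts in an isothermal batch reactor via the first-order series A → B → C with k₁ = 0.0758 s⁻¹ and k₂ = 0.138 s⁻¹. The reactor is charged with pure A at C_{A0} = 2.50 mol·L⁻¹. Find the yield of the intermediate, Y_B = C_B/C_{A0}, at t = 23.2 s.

0.160

For first-order series with pure A initially, C_B(t) = k₁C_{A0}/(k₂−k₁)·(e^(−k₁t) − e^(−k₂t)).
e^(−k₁t) = e^(−0.0758×23.2) = e^(−1.759) = 0.1723; e^(−k₂t) = e^(−3.202) = 0.04070.
C_B = 0.0758×2.50/(0.138−0.0758) × (0.1723−0.04070) = 3.047×0.1316 = 0.4009 mol·L⁻¹.
Y_B = C_B/C_{A0} = 0.4009/2.50 = 0.160.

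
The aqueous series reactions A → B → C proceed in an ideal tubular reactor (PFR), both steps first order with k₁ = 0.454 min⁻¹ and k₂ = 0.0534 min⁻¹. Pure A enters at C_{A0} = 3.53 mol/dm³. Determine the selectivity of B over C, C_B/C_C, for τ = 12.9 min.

1.31

The intermediate concentration in a first-order A→B→C sequence is C_B = k₁C_{A0}(e^(−k₁τ) − e^(−k₂τ))/(k₂−k₁).
e^(−k₁τ) = e^(−0.454×12.9) = e^(−5.857) = 0.002861; e^(−k₂τ) = e^(−0.6889) = 0.5021.
C_B = 0.454×3.53/(0.0534−0.454) × (0.002861−0.5021) = (-4.001)×(-0.4993) = 1.997 mol/dm³.
C_A = C_{A0}e^(−k₁τ) = 0.01010 mol/dm³, so C_C = C_{A0}−C_A−C_B = 1.522 mol/dm³; C_B/C_C = 1.31.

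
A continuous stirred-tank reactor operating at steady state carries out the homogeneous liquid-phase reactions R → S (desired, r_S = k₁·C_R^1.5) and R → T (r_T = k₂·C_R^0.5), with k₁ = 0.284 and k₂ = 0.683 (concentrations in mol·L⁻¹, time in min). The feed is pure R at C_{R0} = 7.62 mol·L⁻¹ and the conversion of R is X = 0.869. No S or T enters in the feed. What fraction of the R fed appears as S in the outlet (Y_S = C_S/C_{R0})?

Exit C_R = C_{R0}(1−X) = 7.62×0.131 = 0.9982 mol·L⁻¹.
In a CSTR the entire volume is at exit conditions, so r_S = 0.284×0.9982^1.5 = 0.2832 and r_T = 0.683×0.9982^0.5 = 0.6824.
Fraction of consumed R going to S: r_S/(r_S+r_T) = 0.2933.
C_S = 0.2933·C_{R0}·X = 0.2933×7.62×0.869 = 1.94 mol·L⁻¹; Y_S = C_S/C_{R0} = 0.255.

0.255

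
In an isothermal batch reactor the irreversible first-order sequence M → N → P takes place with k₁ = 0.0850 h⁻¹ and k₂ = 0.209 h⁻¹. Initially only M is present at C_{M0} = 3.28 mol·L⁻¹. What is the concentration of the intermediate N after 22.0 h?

0.324 mol·L⁻¹

Solving the coupled first-order balances gives C_N(t) = [k₁/(k₂−k₁)]·C_{M0}·(e^(−k₁t) − e^(−k₂t)).
e^(−k₁t) = e^(−0.0850×22.0) = e^(−1.870) = 0.1541; e^(−k₂t) = e^(−4.598) = 0.01007.
C_N = 0.0850×3.28/(0.209−0.0850) × (0.1541−0.01007) = 2.248×0.1441 = 0.3239 mol·L⁻¹.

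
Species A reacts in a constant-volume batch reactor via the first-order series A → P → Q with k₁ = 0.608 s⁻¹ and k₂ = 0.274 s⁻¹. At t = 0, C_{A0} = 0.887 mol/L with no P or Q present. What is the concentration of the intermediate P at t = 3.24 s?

For first-order series with pure A initially, C_P(t) = k₁C_{A0}/(k₂−k₁)·(e^(−k₁t) − e^(−k₂t)).
e^(−k₁t) = e^(−0.608×3.24) = e^(−1.970) = 0.1395; e^(−k₂t) = e^(−0.8878) = 0.4116.
C_P = 0.608×0.887/(0.274−0.608) × (0.1395−0.4116) = (-1.615)×(-0.2721) = 0.4394 mol/L.

0.439 mol/L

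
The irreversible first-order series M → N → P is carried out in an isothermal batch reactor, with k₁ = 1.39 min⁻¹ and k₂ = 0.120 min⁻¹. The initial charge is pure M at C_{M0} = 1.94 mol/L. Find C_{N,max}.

At the optimum, C_{N,max}/C_{M0} = (k₁/k₂)^[k₂/(k₂−k₁)].
= (1.39/0.120)^(0.120/(0.120−1.39)) = (11.58)^(-0.09449) = 0.7934.
C_{N,max} = 0.7934×1.94 = 1.54 mol/L.

1.54 mol/L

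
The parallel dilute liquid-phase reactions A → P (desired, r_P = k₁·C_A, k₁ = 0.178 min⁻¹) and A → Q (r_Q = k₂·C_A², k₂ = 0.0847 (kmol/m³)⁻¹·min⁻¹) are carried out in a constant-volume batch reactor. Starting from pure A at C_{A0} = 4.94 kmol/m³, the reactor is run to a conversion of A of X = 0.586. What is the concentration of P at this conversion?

C_A = C_{A0}(1−X) = 2.045 kmol/m³.
Along a PFR/batch, dC_P/dC_A = −r_P/(r_P+r_Q) = −k₁/(k₁+k₂·C_A).
Integrating from C_{A0} to C_A: C_P = (0.178/0.0847)·ln[(0.178+0.0847·4.94)/(0.178+0.0847·2.05)] = 2.102·ln(0.5964/0.3512) = 1.113 kmol/m³.

1.11 kmol/m³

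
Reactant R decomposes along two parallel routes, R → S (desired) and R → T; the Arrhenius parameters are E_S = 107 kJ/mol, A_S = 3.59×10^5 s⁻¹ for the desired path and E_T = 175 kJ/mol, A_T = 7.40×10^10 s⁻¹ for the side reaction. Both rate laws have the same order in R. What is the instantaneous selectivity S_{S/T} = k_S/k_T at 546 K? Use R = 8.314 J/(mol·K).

15.5

Since both paths have the same order in R, the concentration cancels and S_{S/T} = k_S/k_T = (A_S/A_T)·exp[(E_T−E_S)/(RT)].
(E_T−E_S)/(RT) = (175−107)×10³/(8.314×546) = 68000/4539 = 14.98.
k_S/k_T = (3.59×10^5/7.40×10^10)·exp(14.98) = 4.851×10^-6 × 3.204×10^6 = 15.5.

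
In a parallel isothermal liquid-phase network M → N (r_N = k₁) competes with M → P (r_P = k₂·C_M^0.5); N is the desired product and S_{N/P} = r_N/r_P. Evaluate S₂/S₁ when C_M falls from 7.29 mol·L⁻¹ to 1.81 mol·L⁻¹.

2.01

S_{N/P} = (k₁/k₂)·C_M^-0.5, so S₂/S₁ = (C_{M,2}/C_{M,1})^-0.5.
= (1.81/7.29)^(-0.5) = (0.2483)^(-0.5) = 2.01.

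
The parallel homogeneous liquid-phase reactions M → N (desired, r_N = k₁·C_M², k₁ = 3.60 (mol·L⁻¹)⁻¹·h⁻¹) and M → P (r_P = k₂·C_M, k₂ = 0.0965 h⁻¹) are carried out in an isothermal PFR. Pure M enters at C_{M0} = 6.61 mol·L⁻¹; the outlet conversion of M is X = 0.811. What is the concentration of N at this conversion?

5.32 mol·L⁻¹

C_M = C_{M0}(1−X) = 1.249 mol·L⁻¹.
Along a PFR/batch, dC_P/dC_M = −r_P/(r_N+r_P) = −k₂/(k₂+k₁·C_M).
Integrating from C_{M0} to C_M: C_P = (0.0965/3.60)·ln[(0.0965+3.60·6.61)/(0.0965+3.60·1.25)] = 0.02681·ln(23.89/4.594) = 0.04420 mol·L⁻¹.
Then C_N = (C_{M0}−C_M) − C_P = 5.361 − 0.04420 = 5.317 mol·L⁻¹.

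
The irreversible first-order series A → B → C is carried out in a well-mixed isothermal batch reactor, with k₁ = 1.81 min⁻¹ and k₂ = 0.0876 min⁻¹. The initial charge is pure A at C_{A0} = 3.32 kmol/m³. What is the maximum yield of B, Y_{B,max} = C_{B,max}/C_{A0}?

0.857

For a first-order series the maximum intermediate yield is C_{B,max}/C_{A0} = (k₁/k₂)^[k₂/(k₂−k₁)].
= (1.81/0.0876)^(0.0876/(0.0876−1.81)) = (20.66)^(-0.05086) = 0.8573.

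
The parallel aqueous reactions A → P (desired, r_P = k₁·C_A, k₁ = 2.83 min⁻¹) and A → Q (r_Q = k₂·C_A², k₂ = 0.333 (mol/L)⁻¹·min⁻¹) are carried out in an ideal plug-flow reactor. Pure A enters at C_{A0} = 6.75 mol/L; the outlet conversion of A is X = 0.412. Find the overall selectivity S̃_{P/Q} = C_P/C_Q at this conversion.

1.60

C_A = C_{A0}(1−X) = 3.969 mol/L.
Along a PFR/batch, dC_P/dC_A = −r_P/(r_P+r_Q) = −k₁/(k₁+k₂·C_A).
Integrating from C_{A0} to C_A: C_P = (2.83/0.333)·ln[(2.83+0.333·6.75)/(2.83+0.333·3.97)] = 8.498·ln(5.078/4.152) = 1.711 mol/L.
C_Q = (C_{A0}−C_A)−C_P = 1.070 mol/L; S̃_{P/Q} = 1.711/1.070 = 1.60.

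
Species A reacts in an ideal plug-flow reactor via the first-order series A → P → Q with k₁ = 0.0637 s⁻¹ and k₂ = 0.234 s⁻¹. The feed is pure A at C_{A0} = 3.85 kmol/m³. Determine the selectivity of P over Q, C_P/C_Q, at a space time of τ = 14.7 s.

0.284

Solving the coupled first-order balances gives C_P(τ) = [k₁/(k₂−k₁)]·C_{A0}·(e^(−k₁τ) − e^(−k₂τ)).
e^(−k₁τ) = e^(−0.0637×14.7) = e^(−0.9364) = 0.3920; e^(−k₂τ) = e^(−3.440) = 0.03207.
C_P = 0.0637×3.85/(0.234−0.0637) × (0.3920−0.03207) = 1.440×0.3600 = 0.5184 kmol/m³.
C_A = C_{A0}e^(−k₁τ) = 1.509 kmol/m³, so C_Q = C_{A0}−C_A−C_P = 1.822 kmol/m³; C_P/C_Q = 0.284.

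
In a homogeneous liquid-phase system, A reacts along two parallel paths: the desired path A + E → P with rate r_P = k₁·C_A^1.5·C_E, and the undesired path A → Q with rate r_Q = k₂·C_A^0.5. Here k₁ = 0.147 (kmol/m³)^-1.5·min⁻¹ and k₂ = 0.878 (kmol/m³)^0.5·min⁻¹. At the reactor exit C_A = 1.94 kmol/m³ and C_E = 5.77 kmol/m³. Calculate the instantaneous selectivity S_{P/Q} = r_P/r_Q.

S_{P/Q} = r_P/r_Q = (k₁·C_A^1.5·C_E)/(k₂·C_A^0.5) = (k₁/k₂)·C_A·C_E.
= (0.147×1.940^1.5×5.770) / (0.878×1.940^0.5) = 2.292/1.223 = 1.87.

1.87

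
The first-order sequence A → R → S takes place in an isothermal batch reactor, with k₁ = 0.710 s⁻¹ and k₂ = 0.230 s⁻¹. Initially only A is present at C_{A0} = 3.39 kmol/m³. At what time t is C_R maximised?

For first-order series the maximum of C_R occurs at t_opt = ln(k₂/k₁)/(k₂−k₁).
= ln(0.230/0.710)/(0.230−0.710) = ln(0.3239)/-0.4800 = -1.127/-0.4800 = 2.35 s.

2.35 s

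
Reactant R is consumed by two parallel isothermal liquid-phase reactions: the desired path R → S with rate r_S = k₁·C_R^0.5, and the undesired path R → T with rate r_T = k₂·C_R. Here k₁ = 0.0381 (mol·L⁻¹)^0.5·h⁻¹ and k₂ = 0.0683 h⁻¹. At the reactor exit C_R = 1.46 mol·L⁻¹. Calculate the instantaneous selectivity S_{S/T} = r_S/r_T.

0.462

S_{S/T} = r_S/r_T = (k₁·C_R^0.5)/(k₂·C_R) = (k₁/k₂)·C_R^-0.5.
= (0.0381×1.460^0.5) / (0.0683×1.460) = 0.04604/0.09972 = 0.462.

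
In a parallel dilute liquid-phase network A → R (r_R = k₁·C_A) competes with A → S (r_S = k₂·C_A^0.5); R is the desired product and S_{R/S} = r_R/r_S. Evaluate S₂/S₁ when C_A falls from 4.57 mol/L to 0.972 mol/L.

0.461

S_{R/S} = (k₁/k₂)·C_A^0.5, so S₂/S₁ = (C_{A,2}/C_{A,1})^0.5.
= (0.972/4.57)^0.5 = (0.2127)^0.5 = 0.461.
Selectivity toward R falls as C_A falls — high-concentration operation is favoured.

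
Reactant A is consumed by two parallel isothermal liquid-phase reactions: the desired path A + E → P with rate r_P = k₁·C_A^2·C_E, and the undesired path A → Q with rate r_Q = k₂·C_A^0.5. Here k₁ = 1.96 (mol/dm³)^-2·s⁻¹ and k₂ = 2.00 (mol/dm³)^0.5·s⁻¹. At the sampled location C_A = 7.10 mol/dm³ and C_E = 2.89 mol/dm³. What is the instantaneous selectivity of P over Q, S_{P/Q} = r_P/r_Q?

S_{P/Q} = r_P/r_Q = (k₁·C_A^2·C_E)/(k₂·C_A^0.5) = (k₁/k₂)·C_A^1.5·C_E.
= (1.96×7.100^2×2.890) / (2.00×7.100^0.5) = 285.5/5.329 = 53.6.
Since the desired path is higher order in A, keeping C_A high (PFR or concentrated feed) favours P.

53.6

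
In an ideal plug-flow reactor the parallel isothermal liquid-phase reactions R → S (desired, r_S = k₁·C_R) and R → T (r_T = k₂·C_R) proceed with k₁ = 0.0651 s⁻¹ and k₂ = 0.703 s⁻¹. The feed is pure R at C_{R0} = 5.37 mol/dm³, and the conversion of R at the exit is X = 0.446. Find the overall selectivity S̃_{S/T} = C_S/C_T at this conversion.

C_R = C_{R0}(1−X) = 2.975 mol/dm³.
Both paths are first order in R, so the instantaneous fraction to S is constant: dC_S/d(−C_R) = k₁/(k₁+k₂) = 0.08475.
C_S = 0.08475·(C_{R0}−C_R) = 0.08475×2.395 = 0.203 mol/dm³.
C_T = (C_{R0}−C_R)−C_S = 2.192 mol/dm³; S̃_{S/T} = 0.2030/2.192 = 0.0926.

0.0926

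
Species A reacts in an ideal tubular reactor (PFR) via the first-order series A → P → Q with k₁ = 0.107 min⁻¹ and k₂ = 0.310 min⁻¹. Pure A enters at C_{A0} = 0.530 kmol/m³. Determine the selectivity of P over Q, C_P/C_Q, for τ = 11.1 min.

0.261

The intermediate concentration in a first-order A→B→C sequence is C_P = k₁C_{A0}(e^(−k₁τ) − e^(−k₂τ))/(k₂−k₁).
e^(−k₁τ) = e^(−0.107×11.1) = e^(−1.188) = 0.3049; e^(−k₂τ) = e^(−3.441) = 0.03203.
C_P = 0.107×0.530/(0.310−0.107) × (0.3049−0.03203) = 0.2794×0.2729 = 0.07623 kmol/m³.
C_A = C_{A0}e^(−k₁τ) = 0.1616 kmol/m³, so C_Q = C_{A0}−C_A−C_P = 0.2922 kmol/m³; C_P/C_Q = 0.261.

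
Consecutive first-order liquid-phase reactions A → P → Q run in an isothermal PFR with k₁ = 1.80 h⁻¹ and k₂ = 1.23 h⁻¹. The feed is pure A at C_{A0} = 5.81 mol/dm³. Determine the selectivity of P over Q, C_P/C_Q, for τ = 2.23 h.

0.175

The intermediate concentration in a first-order A→B→C sequence is C_P = k₁C_{A0}(e^(−k₁τ) − e^(−k₂τ))/(k₂−k₁).
e^(−k₁τ) = e^(−1.80×2.23) = e^(−4.014) = 0.01806; e^(−k₂τ) = e^(−2.743) = 0.06438.
C_P = 1.80×5.81/(1.23−1.80) × (0.01806−0.06438) = (-18.35)×(-0.04632) = 0.8499 mol/dm³.
C_A = C_{A0}e^(−k₁τ) = 0.1049 mol/dm³, so C_Q = C_{A0}−C_A−C_P = 4.855 mol/dm³; C_P/C_Q = 0.175.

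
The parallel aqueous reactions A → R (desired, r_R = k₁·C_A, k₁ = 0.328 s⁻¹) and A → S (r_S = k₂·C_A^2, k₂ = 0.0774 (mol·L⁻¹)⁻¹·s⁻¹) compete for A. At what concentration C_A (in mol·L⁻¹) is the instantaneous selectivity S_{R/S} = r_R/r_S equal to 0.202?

S_{R/S} = (k₁/k₂)·C_A⁻¹ ⇒ C_A = (S·k₂/k₁)^(-1).
= (0.202×0.0774/0.328)^(-1) = (0.04767)^(-1) = 21.0 mol·L⁻¹.

21.0 mol·L⁻¹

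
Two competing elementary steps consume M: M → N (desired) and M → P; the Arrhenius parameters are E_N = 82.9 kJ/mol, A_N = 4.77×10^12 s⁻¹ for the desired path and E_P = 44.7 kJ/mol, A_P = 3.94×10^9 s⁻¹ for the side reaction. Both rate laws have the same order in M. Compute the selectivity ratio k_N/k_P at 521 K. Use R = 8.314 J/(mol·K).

With equal orders, S_{N/P} = k_N/k_P = (A_N/A_P)·exp[(E_P−E_N)/(RT)].
(E_P−E_N)/(RT) = (44.7−82.9)×10³/(8.314×521) = -38200/4332 = -8.819.
k_N/k_P = (4.77×10^12/3.94×10^9)·exp(-8.819) = 1211 × 1.479×10^-4 = 0.179.

0.179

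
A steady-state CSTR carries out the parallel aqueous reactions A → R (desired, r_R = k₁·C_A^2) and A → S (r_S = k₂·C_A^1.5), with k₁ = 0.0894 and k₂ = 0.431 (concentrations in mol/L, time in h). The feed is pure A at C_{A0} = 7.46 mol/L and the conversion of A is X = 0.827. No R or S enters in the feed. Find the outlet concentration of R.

1.18 mol/L

Exit C_A = C_{A0}(1−X) = 7.46×0.173 = 1.291 mol/L.
A CSTR operates uniformly at the exit composition, giving r_R = 0.1489 and r_S = 0.6319 (each k·C_A^n at C_A = 1.291).
Fraction of consumed A going to R: r_R/(r_R+r_S) = 0.1907.
C_R = 0.1907·C_{A0}·X = 0.1907×7.46×0.827 = 1.18 mol/L.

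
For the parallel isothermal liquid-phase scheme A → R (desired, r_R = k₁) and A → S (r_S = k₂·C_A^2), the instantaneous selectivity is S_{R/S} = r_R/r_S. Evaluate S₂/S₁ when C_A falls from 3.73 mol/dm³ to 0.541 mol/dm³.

S_{R/S} = (k₁/k₂)·C_A^-2, so S₂/S₁ = (C_{A,2}/C_{A,1})^-2.
= (0.541/3.73)^(-2) = (0.1450)^(-2) = 47.5.

47.5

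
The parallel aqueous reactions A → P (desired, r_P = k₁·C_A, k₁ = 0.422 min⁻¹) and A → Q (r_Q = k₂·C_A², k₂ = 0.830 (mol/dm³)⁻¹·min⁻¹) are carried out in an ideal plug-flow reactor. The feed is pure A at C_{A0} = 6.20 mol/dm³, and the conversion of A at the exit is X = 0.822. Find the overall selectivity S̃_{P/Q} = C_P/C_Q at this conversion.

C_A = C_{A0}(1−X) = 1.104 mol/dm³.
Along a PFR/batch, dC_P/dC_A = −r_P/(r_P+r_Q) = −k₁/(k₁+k₂·C_A).
Integrating from C_{A0} to C_A: C_P = (0.422/0.830)·ln[(0.422+0.830·6.20)/(0.422+0.830·1.10)] = 0.5084·ln(5.568/1.338) = 0.7250 mol/dm³.
C_Q = (C_{A0}−C_A)−C_P = 4.371 mol/dm³; S̃_{P/Q} = 0.7250/4.371 = 0.166.

0.166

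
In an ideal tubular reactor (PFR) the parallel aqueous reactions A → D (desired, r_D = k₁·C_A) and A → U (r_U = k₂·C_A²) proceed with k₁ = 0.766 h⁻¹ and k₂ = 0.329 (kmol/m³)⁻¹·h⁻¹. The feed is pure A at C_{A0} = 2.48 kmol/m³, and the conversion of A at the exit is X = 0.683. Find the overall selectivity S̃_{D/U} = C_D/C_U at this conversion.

1.48

C_A = C_{A0}(1−X) = 0.7862 kmol/m³.
Along a PFR/batch, dC_D/dC_A = −r_D/(r_D+r_U) = −k₁/(k₁+k₂·C_A).
Integrating from C_{A0} to C_A: C_D = (0.766/0.329)·ln[(0.766+0.329·2.48)/(0.766+0.329·0.786)] = 2.328·ln(1.582/1.025) = 1.011 kmol/m³.
C_U = (C_{A0}−C_A)−C_D = 0.6827 kmol/m³; S̃_{D/U} = 1.011/0.6827 = 1.48.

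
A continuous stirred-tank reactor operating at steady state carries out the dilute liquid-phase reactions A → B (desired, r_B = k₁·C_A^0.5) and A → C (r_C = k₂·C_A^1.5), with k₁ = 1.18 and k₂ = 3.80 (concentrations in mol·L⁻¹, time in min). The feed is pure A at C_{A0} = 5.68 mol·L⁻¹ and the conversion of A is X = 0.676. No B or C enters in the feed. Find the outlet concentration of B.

Exit C_A = C_{A0}(1−X) = 5.68×0.324 = 1.840 mol·L⁻¹.
Rates in a CSTR are evaluated at the outlet concentration: r_B = 1.18×1.840^0.5 = 1.601, r_C = 3.80×1.840^1.5 = 9.487.
Fraction of consumed A going to B: r_B/(r_B+r_C) = 0.1444.
C_B = 0.1444·C_{A0}·X = 0.1444×5.68×0.676 = 0.554 mol·L⁻¹.

0.554 mol·L⁻¹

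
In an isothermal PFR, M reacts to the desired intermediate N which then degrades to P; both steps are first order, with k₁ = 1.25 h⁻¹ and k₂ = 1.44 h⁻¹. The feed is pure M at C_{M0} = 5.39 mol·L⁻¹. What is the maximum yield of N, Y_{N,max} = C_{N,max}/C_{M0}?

For a first-order series the maximum intermediate yield is C_{N,max}/C_{M0} = (k₁/k₂)^[k₂/(k₂−k₁)].
= (1.25/1.44)^(1.44/(1.44−1.25)) = (0.8681)^(7.579) = 0.3422.

0.342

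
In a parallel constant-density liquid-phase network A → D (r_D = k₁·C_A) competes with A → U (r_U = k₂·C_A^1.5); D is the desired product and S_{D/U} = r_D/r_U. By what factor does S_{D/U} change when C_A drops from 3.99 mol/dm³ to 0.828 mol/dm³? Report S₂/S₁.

2.20

S_{D/U} = (k₁/k₂)·C_A^-0.5, so S₂/S₁ = (C_{A,2}/C_{A,1})^-0.5.
= (0.828/3.99)^(-0.5) = (0.2075)^(-0.5) = 2.20.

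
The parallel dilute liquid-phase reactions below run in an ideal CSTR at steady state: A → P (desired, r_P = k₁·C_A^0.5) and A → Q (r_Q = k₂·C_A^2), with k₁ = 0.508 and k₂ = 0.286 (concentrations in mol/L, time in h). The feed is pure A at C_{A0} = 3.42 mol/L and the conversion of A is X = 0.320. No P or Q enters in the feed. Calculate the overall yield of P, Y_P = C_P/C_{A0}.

0.107

Exit C_A = C_{A0}(1−X) = 3.42×0.680 = 2.326 mol/L.
In a CSTR the entire volume is at exit conditions, so r_P = 0.508×2.326^0.5 = 0.7747 and r_Q = 0.286×2.326^2 = 1.547.
Fraction of consumed A going to P: r_P/(r_P+r_Q) = 0.3337.
C_P = 0.3337·C_{A0}·X = 0.3337×3.42×0.320 = 0.365 mol/L; Y_P = C_P/C_{A0} = 0.107.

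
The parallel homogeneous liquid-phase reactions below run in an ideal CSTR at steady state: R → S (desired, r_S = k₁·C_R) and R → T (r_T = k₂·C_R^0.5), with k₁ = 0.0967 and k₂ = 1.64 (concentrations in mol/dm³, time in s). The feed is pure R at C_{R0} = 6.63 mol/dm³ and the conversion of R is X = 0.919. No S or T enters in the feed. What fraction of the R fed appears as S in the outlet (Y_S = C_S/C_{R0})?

Exit C_R = C_{R0}(1−X) = 6.63×0.0810 = 0.5370 mol/dm³.
Rates in a CSTR are evaluated at the outlet concentration: r_S = 0.0967×0.5370 = 0.05193, r_T = 1.64×0.5370^0.5 = 1.202.
Fraction of consumed R going to S: r_S/(r_S+r_T) = 0.04142.
C_S = 0.04142·C_{R0}·X = 0.04142×6.63×0.919 = 0.252 mol/dm³; Y_S = C_S/C_{R0} = 0.0381.

0.0381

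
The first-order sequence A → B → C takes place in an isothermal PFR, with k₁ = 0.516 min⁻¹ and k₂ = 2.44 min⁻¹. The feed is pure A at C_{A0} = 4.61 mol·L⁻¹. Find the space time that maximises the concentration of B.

0.808 min

The intermediate peaks when r₁ = r₂, i.e. k₁e^(−k₁τ) = k₂e^(−k₂τ), giving τ_opt = ln(k₂/k₁)/(k₂−k₁).
= ln(2.44/0.516)/(2.44−0.516) = ln(4.729)/1.924 = 1.554/1.924 = 0.808 min.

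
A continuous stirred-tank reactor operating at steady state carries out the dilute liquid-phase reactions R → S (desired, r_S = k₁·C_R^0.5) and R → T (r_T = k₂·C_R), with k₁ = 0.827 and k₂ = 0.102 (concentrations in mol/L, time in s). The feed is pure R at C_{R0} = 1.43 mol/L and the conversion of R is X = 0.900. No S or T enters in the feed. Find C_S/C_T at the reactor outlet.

21.4

Exit C_R = C_{R0}(1−X) = 1.43×0.100 = 0.1430 mol/L.
A CSTR operates uniformly at the exit composition, giving r_S = 0.3127 and r_T = 0.01459 (each k·C_R^n at C_R = 0.1430).
Overall selectivity = C_S/C_T = r_Sτ/(r_Tτ) = r_S/r_T = 21.4.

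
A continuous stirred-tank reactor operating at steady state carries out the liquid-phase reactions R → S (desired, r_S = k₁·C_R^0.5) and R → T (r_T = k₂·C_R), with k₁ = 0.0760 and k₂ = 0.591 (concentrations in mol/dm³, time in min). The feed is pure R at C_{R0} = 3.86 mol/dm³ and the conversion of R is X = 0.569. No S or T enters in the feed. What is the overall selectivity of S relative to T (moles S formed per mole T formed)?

Exit C_R = C_{R0}(1−X) = 3.86×0.431 = 1.664 mol/dm³.
In a CSTR the entire volume is at exit conditions, so r_S = 0.0760×1.664^0.5 = 0.09803 and r_T = 0.591×1.664 = 0.9832.
Overall selectivity = C_S/C_T = r_Sτ/(r_Tτ) = r_S/r_T = 0.0997.

0.0997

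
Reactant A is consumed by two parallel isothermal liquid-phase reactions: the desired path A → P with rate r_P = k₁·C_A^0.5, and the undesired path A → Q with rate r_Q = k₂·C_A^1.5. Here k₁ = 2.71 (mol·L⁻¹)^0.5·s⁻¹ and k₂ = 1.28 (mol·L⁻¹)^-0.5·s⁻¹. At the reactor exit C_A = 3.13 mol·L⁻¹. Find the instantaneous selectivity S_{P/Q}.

0.676

S_{P/Q} = r_P/r_Q = (k₁·C_A^0.5)/(k₂·C_A^1.5) = (k₁/k₂)·C_A⁻¹.
= (2.71×3.130^0.5) / (1.28×3.130^1.5) = 4.794/7.088 = 0.676.
The undesired path is higher order in A, so low C_A (CSTR or dilute feed) favours P.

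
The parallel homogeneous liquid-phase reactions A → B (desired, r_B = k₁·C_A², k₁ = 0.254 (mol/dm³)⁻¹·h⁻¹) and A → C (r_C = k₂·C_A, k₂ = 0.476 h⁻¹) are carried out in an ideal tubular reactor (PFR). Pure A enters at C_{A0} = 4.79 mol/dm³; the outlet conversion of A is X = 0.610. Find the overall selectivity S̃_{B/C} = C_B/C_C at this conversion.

C_A = C_{A0}(1−X) = 1.868 mol/dm³.
Along a PFR/batch, dC_C/dC_A = −r_C/(r_B+r_C) = −k₂/(k₂+k₁·C_A).
Integrating from C_{A0} to C_A: C_C = (0.476/0.254)·ln[(0.476+0.254·4.79)/(0.476+0.254·1.87)] = 1.874·ln(1.693/0.9505) = 1.081 mol/dm³.
Then C_B = (C_{A0}−C_A) − C_C = 2.922 − 1.081 = 1.840 mol/dm³.
S̃_{B/C} = C_B/C_C = 1.840/1.081 = 1.70.

1.70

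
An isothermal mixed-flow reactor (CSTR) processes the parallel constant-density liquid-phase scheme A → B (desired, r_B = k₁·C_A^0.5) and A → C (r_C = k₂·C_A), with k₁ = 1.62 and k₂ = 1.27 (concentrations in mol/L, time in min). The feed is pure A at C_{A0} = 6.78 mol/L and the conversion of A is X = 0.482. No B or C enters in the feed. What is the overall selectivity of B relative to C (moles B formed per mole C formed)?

Exit C_A = C_{A0}(1−X) = 6.78×0.518 = 3.512 mol/L.
Rates in a CSTR are evaluated at the outlet concentration: r_B = 1.62×3.512^0.5 = 3.036, r_C = 1.27×3.512 = 4.460.
Overall selectivity = C_B/C_C = r_Bτ/(r_Cτ) = r_B/r_C = 0.681.

0.681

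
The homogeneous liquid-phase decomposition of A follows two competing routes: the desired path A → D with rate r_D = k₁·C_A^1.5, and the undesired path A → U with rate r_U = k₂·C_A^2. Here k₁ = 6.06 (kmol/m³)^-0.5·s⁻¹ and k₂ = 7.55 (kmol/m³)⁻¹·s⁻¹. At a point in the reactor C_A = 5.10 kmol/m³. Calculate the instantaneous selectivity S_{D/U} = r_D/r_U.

S_{D/U} = r_D/r_U = (k₁·C_A^1.5)/(k₂·C_A^2) = (k₁/k₂)·C_A^-0.5.
= (6.06×5.100^1.5) / (7.55×5.100^2) = 69.80/196.4 = 0.355.

0.355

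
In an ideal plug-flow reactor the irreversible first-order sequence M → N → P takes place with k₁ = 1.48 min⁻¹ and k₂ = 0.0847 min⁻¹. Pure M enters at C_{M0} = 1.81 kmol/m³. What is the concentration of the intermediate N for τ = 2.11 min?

Solving the coupled first-order balances gives C_N(τ) = [k₁/(k₂−k₁)]·C_{M0}·(e^(−k₁τ) − e^(−k₂τ)).
e^(−k₁τ) = e^(−1.48×2.11) = e^(−3.123) = 0.04403; e^(−k₂τ) = e^(−0.1787) = 0.8363.
C_N = 1.48×1.81/(0.0847−1.48) × (0.04403−0.8363) = (-1.920)×(-0.7923) = 1.521 kmol/m³.

1.52 kmol/m³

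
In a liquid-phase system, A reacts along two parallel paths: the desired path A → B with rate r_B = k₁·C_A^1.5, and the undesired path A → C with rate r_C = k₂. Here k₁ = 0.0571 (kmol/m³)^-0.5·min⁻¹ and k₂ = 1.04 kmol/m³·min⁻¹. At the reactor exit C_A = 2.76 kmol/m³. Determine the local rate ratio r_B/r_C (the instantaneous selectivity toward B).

S_{B/C} = r_B/r_C = (k₁·C_A^1.5)/(k₂) = (k₁/k₂)·C_A^1.5.
= (0.0571×2.760^1.5) / (1.04) = 0.2618/1.040 = 0.252.
Since the desired path is higher order in A, keeping C_A high (PFR or concentrated feed) favours B.

0.252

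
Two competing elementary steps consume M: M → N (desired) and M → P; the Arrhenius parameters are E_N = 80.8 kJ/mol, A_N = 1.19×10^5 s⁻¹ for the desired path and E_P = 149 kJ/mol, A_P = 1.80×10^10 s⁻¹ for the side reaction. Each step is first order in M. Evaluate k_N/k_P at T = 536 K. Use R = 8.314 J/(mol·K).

29.3

Since both paths have the same order in M, the concentration cancels and S_{N/P} = k_N/k_P = (A_N/A_P)·exp[(E_P−E_N)/(RT)].
(E_P−E_N)/(RT) = (149−80.8)×10³/(8.314×536) = 68200/4456 = 15.30.
k_N/k_P = (1.19×10^5/1.80×10^10)·exp(15.30) = 6.611×10^-6 × 4.431×10^6 = 29.3.
Since E_N < E_P, lowering the temperature improves selectivity toward N.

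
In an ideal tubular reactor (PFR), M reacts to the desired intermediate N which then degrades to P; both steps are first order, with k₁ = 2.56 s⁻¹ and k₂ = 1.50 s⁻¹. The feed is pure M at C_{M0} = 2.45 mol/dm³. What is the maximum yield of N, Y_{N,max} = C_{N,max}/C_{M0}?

0.469

At the optimum, C_{N,max}/C_{M0} = (k₁/k₂)^[k₂/(k₂−k₁)].
= (2.56/1.50)^(1.50/(1.50−2.56)) = (1.707)^(-1.415) = 0.4693.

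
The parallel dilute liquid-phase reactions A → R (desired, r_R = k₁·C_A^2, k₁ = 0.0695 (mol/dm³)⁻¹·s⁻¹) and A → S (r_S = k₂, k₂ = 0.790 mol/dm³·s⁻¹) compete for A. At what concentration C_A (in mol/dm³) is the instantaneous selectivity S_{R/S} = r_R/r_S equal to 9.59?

S_{R/S} = (k₁/k₂)·C_A^2 ⇒ C_A = (S·k₂/k₁)^(0.5).
= (9.59×0.790/0.0695)^(0.5) = (109.0)^(0.5) = 10.4 mol/dm³.

10.4 mol/dm³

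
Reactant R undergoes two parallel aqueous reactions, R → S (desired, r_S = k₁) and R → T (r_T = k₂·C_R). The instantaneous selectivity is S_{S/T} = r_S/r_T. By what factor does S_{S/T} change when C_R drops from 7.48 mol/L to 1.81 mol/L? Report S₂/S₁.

4.13

S_{S/T} = (k₁/k₂)·C_R⁻¹, so S₂/S₁ = (C_{R,2}/C_{R,1})⁻¹.
= 7.48/1.81 = 4.13.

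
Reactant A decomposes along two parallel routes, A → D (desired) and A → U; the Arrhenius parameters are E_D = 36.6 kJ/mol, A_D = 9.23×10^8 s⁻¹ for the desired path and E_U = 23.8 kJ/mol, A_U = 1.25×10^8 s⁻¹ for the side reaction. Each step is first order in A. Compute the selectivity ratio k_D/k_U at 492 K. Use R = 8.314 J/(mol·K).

0.323

Since both paths have the same order in A, the concentration cancels and S_{D/U} = k_D/k_U = (A_D/A_U)·exp[(E_U−E_D)/(RT)].
(E_U−E_D)/(RT) = (23.8−36.6)×10³/(8.314×492) = -12800/4090 = -3.129.
k_D/k_U = (9.23×10^8/1.25×10^8)·exp(-3.129) = 7.384 × 0.04375 = 0.323.
Since E_D > E_U, raising the temperature improves selectivity toward D.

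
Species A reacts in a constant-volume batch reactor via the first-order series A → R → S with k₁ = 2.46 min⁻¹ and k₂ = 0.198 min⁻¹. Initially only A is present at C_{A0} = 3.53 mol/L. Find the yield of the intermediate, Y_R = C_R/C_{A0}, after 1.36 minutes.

The intermediate concentration in a first-order A→B→C sequence is C_R = k₁C_{A0}(e^(−k₁t) − e^(−k₂t))/(k₂−k₁).
e^(−k₁t) = e^(−2.46×1.36) = e^(−3.346) = 0.03524; e^(−k₂t) = e^(−0.2693) = 0.7639.
C_R = 2.46×3.53/(0.198−2.46) × (0.03524−0.7639) = (-3.839)×(-0.7287) = 2.797 mol/L.
Y_R = C_R/C_{A0} = 2.797/3.53 = 0.792.

0.792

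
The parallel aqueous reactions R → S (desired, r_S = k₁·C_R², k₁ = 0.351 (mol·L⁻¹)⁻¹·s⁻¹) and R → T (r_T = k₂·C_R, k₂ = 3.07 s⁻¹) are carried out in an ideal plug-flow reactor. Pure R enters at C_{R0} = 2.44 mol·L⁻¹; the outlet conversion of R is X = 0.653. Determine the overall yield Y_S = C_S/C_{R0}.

C_R = C_{R0}(1−X) = 0.8467 mol·L⁻¹.
Along a PFR/batch, dC_T/dC_R = −r_T/(r_S+r_T) = −k₂/(k₂+k₁·C_R).
Integrating from C_{R0} to C_R: C_T = (3.07/0.351)·ln[(3.07+0.351·2.44)/(3.07+0.351·0.847)] = 8.746·ln(3.926/3.367) = 1.344 mol·L⁻¹.
Then C_S = (C_{R0}−C_R) − C_T = 1.593 − 1.344 = 0.2494 mol·L⁻¹.
Y_S = C_S/C_{R0} = 0.2494/2.44 = 0.102.

0.102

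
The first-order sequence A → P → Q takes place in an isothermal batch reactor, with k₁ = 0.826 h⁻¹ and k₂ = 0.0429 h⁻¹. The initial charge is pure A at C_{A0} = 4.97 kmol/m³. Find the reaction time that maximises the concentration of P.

For first-order series the maximum of C_P occurs at t_opt = ln(k₂/k₁)/(k₂−k₁).
= ln(0.0429/0.826)/(0.0429−0.826) = ln(0.05194)/-0.7831 = -2.958/-0.7831 = 3.78 h.

3.78 h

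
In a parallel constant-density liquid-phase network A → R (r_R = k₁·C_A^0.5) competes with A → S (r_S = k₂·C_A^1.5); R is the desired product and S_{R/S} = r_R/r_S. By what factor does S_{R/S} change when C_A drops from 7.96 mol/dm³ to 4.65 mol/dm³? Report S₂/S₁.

S_{R/S} = (k₁/k₂)·C_A⁻¹, so S₂/S₁ = (C_{A,2}/C_{A,1})⁻¹.
= 7.96/4.65 = 1.71.
Selectivity toward R rises as C_A falls — low-concentration operation is favoured.

1.71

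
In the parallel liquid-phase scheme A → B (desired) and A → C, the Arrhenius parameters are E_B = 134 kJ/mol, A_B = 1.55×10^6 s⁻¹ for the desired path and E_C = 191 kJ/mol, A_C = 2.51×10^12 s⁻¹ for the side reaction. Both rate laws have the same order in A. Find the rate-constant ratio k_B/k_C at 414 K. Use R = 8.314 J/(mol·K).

9.61

With equal orders, S_{B/C} = k_B/k_C = (A_B/A_C)·exp[(E_C−E_B)/(RT)].
(E_C−E_B)/(RT) = (191−134)×10³/(8.314×414) = 57000/3442 = 16.56.
k_B/k_C = (1.55×10^6/2.51×10^12)·exp(16.56) = 6.175×10^-7 × 1.556×10^7 = 9.61.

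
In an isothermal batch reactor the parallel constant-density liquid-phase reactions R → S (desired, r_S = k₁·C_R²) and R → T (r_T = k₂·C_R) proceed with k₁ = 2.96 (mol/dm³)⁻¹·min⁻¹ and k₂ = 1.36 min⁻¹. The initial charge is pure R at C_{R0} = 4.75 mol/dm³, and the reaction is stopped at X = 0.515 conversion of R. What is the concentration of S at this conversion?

2.15 mol/dm³

C_R = C_{R0}(1−X) = 2.304 mol/dm³.
Along a PFR/batch, dC_T/dC_R = −r_T/(r_S+r_T) = −k₂/(k₂+k₁·C_R).
Integrating from C_{R0} to C_R: C_T = (1.36/2.96)·ln[(1.36+2.96·4.75)/(1.36+2.96·2.30)] = 0.4595·ln(15.42/8.179) = 0.2913 mol/dm³.
Then C_S = (C_{R0}−C_R) − C_T = 2.446 − 0.2913 = 2.155 mol/dm³.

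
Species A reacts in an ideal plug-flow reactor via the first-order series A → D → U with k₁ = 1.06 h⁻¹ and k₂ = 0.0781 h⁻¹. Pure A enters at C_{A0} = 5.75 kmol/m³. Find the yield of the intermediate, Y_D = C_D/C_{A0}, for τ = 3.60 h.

0.791

Solving the coupled first-order balances gives C_D(τ) = [k₁/(k₂−k₁)]·C_{A0}·(e^(−k₁τ) − e^(−k₂τ)).
e^(−k₁τ) = e^(−1.06×3.60) = e^(−3.816) = 0.02202; e^(−k₂τ) = e^(−0.2812) = 0.7549.
C_D = 1.06×5.75/(0.0781−1.06) × (0.02202−0.7549) = (-6.207)×(-0.7329) = 4.549 kmol/m³.
Y_D = C_D/C_{A0} = 4.549/5.75 = 0.791.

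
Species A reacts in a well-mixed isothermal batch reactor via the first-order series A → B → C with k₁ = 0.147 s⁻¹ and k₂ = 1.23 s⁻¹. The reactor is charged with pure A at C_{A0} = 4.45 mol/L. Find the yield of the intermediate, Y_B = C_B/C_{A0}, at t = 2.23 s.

The intermediate concentration in a first-order A→B→C sequence is C_B = k₁C_{A0}(e^(−k₁t) − e^(−k₂t))/(k₂−k₁).
e^(−k₁t) = e^(−0.147×2.23) = e^(−0.3278) = 0.7205; e^(−k₂t) = e^(−2.743) = 0.06438.
C_B = 0.147×4.45/(1.23−0.147) × (0.7205−0.06438) = 0.6040×0.6561 = 0.3963 mol/L.
Y_B = C_B/C_{A0} = 0.3963/4.45 = 0.0891.

0.0891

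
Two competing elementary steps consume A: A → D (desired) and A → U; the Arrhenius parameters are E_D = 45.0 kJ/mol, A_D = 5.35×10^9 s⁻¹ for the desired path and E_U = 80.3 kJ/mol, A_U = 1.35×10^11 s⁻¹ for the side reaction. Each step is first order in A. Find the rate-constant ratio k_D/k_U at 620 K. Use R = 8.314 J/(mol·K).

Since both paths have the same order in A, the concentration cancels and S_{D/U} = k_D/k_U = (A_D/A_U)·exp[(E_U−E_D)/(RT)].
(E_U−E_D)/(RT) = (80.3−45.0)×10³/(8.314×620) = 35300/5155 = 6.848.
k_D/k_U = (5.35×10^9/1.35×10^11)·exp(6.848) = 0.03963 × 942.1 = 37.3.

37.3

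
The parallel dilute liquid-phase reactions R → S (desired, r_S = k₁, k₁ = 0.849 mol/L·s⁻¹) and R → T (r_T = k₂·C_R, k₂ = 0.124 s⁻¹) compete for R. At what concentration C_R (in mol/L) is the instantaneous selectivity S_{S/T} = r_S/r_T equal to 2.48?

2.76 mol/L

S_{S/T} = (k₁/k₂)·C_R⁻¹ ⇒ C_R = (S·k₂/k₁)^(-1).
= (2.48×0.124/0.849)^(-1) = (0.3622)^(-1) = 2.76 mol/L.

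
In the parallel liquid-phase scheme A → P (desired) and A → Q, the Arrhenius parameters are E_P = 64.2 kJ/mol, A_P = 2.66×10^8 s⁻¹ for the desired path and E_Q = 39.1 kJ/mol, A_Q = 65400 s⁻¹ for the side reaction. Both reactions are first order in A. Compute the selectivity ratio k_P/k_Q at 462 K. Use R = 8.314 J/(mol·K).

5.91

With equal orders, S_{P/Q} = k_P/k_Q = (A_P/A_Q)·exp[(E_Q−E_P)/(RT)].
(E_Q−E_P)/(RT) = (39.1−64.2)×10³/(8.314×462) = -25100/3841 = -6.535.
k_P/k_Q = (2.66×10^8/65400)·exp(-6.535) = 4067 × 0.001452 = 5.91.
Since E_P > E_Q, raising the temperature improves selectivity toward P.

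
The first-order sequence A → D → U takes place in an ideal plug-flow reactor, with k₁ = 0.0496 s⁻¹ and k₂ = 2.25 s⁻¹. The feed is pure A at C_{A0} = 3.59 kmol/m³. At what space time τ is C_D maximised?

For first-order series the maximum of C_D occurs at τ_opt = ln(k₂/k₁)/(k₂−k₁).
= ln(2.25/0.0496)/(2.25−0.0496) = ln(45.36)/2.200 = 3.815/2.200 = 1.73 s.

1.73 s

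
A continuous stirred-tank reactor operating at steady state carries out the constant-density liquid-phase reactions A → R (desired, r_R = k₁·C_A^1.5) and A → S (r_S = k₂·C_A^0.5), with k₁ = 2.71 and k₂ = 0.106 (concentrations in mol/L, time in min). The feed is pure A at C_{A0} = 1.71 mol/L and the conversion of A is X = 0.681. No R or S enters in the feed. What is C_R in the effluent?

1.09 mol/L

Exit C_A = C_{A0}(1−X) = 1.71×0.319 = 0.5455 mol/L.
Rates in a CSTR are evaluated at the outlet concentration: r_R = 2.71×0.5455^1.5 = 1.092, r_S = 0.106×0.5455^0.5 = 0.07829.
Fraction of consumed A going to R: r_R/(r_R+r_S) = 0.9331.
C_R = 0.9331·C_{A0}·X = 0.9331×1.71×0.681 = 1.09 mol/L.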